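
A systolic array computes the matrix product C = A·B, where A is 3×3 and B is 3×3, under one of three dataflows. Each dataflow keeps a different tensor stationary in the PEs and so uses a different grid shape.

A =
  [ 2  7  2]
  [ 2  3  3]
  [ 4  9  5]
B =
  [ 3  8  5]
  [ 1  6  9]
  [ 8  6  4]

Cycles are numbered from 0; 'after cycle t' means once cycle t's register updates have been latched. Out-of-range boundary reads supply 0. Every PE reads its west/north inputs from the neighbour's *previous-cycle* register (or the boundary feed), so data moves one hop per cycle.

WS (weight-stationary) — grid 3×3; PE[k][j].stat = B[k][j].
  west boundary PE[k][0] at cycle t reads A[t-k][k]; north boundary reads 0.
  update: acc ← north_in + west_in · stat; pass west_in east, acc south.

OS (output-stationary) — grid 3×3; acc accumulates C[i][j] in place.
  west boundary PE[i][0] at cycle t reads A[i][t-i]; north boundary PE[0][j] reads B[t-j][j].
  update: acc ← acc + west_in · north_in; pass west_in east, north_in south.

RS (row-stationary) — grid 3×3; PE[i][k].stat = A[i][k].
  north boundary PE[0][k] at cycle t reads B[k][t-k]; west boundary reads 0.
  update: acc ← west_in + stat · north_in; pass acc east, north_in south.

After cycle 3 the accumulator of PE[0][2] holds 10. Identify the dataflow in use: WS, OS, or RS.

dataflow = WS

WS [3×3] PE[0][2] across cycles:
  0: (0,2).acc=0  regs=<0,0>
  1: (0,2).acc=0  regs=<0,0>
  2: (0,2).acc=10  regs=<2,10>
  3: (0,2).acc=10  regs=<2,10>
OS [3×3] PE[0][2] across cycles:
  0: (0,2).acc=0  regs=<0,0>
  1: (0,2).acc=0  regs=<0,0>
  2: (0,2).acc=10  regs=<2,5>
  3: (0,2).acc=73  regs=<7,9>
RS [3×3] PE[0][2] across cycles:
  0: (0,2).acc=0  regs=<0,0>
  1: (0,2).acc=0  regs=<0,0>
  2: (0,2).acc=29  regs=<29,8>
  3: (0,2).acc=70  regs=<70,6>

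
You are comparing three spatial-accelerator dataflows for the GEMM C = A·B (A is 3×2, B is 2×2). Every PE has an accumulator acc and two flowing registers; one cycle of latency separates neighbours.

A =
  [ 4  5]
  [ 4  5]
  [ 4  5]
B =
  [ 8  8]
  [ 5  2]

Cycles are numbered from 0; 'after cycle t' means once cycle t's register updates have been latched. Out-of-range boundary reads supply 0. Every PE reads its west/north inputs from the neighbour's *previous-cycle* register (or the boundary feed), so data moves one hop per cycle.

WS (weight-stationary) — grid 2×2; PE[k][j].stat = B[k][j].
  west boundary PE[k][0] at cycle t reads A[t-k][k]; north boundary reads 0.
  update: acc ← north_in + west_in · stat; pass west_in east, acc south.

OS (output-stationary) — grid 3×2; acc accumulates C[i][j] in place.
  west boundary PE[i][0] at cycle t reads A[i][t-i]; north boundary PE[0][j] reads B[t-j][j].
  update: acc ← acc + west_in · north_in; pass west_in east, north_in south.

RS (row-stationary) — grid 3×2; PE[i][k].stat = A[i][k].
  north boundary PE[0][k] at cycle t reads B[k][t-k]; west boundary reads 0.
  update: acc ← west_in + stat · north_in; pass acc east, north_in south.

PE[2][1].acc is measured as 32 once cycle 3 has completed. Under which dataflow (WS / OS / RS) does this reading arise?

dataflow = OS

— WS: 2×2 array has no PE[2][1].
— OS: 3×2; PE[2][1] trace:
  c0 r2c1: 0 / 0 / 0
  c1 r2c1: 0 / 0 / 0
  c2 r2c1: 0 / 0 / 0
  c3 r2c1: 32 / 4 / 8
— RS: 3×2; PE[2][1] trace:
  c0 r2c1: 0 / 0 / 0
  c1 r2c1: 0 / 0 / 0
  c2 r2c1: 0 / 0 / 0
  c3 r2c1: 57 / 57 / 5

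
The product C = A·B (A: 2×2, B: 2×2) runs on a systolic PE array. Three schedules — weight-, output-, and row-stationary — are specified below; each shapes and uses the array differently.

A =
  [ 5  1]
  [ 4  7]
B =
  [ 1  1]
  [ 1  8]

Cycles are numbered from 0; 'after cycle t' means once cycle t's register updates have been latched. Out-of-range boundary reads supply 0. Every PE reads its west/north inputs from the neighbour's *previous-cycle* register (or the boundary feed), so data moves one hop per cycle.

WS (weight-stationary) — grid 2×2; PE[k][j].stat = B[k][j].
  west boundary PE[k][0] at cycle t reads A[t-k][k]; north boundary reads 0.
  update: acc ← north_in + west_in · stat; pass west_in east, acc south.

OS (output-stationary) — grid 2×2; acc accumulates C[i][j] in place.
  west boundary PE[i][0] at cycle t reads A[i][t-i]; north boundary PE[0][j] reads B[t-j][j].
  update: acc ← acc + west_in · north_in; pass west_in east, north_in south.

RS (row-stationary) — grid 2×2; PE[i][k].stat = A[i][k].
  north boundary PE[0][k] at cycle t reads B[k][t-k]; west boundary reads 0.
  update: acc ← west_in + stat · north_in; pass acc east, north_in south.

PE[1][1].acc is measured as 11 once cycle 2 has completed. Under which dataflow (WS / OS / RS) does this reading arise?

WS (2×2 grid), PE[1][1]:
  step 0 · PE1,1: acc=0; fwd→0 fwd↓0
  step 1 · PE1,1: acc=0; fwd→0 fwd↓0
  step 2 · PE1,1: acc=13; fwd→1 fwd↓13
OS (2×2 grid), PE[1][1]:
  step 0 · PE1,1: acc=0; fwd→0 fwd↓0
  step 1 · PE1,1: acc=0; fwd→0 fwd↓0
  step 2 · PE1,1: acc=4; fwd→4 fwd↓1
RS (2×2 grid), PE[1][1]:
  step 0 · PE1,1: acc=0; fwd→0 fwd↓0
  step 1 · PE1,1: acc=0; fwd→0 fwd↓0
  step 2 · PE1,1: acc=11; fwd→11 fwd↓1

dataflow = RS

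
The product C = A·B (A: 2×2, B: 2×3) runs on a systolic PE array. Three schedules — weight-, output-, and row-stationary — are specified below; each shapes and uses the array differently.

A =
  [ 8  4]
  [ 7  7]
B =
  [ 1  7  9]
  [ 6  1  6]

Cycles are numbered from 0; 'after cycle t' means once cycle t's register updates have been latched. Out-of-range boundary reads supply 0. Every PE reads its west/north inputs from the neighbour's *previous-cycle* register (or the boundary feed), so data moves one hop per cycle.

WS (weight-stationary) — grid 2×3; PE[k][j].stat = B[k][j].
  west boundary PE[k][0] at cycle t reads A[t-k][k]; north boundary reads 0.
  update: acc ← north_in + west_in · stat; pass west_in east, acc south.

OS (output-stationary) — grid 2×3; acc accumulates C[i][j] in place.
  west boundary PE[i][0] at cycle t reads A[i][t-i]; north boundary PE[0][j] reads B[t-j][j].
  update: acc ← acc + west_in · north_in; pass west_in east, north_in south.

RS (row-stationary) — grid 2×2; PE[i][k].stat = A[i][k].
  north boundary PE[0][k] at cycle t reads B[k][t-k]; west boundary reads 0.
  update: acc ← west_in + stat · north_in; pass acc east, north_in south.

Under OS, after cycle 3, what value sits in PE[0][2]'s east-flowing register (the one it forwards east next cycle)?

register = 4

OS 2×3: PE[0][2] cycle-by-cycle (with neighbour feeds):
  [0] (0,1) acc=0 (h:0 v:0)
  [0] (0,2) acc=0 (h:0 v:0)
  [1] (0,1) acc=56 (h:8 v:7)
  [1] (0,2) acc=0 (h:0 v:0)
  [2] (0,1) acc=60 (h:4 v:1)
  [2] (0,2) acc=72 (h:8 v:9)
  [3] (0,1) acc=60 (h:0 v:0)
  [3] (0,2) acc=96 (h:4 v:6)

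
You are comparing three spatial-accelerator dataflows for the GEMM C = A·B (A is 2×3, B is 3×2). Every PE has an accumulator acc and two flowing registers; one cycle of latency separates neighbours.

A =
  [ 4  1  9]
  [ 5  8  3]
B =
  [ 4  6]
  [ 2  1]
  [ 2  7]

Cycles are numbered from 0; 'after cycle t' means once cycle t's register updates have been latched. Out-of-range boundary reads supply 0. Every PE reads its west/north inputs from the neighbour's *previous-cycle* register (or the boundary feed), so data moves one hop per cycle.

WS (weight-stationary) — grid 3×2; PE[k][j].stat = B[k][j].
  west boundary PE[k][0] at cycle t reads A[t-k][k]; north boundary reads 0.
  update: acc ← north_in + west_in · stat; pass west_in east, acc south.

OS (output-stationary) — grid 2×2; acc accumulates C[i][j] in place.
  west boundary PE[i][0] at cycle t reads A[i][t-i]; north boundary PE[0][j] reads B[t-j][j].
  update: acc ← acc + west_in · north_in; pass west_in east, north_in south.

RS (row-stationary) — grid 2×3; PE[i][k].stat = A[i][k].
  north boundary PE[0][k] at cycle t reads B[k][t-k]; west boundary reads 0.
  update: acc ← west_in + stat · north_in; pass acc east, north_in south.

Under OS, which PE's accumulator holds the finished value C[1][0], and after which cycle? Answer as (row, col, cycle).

(row, col, cycle) = (1, 0, 3)

Under OS, C[1][0] lands at PE[1][0]:
  cycle 0: PE[1][0] → acc 0, east 0, south 0
  cycle 1: PE[1][0] → acc 20, east 5, south 4
  cycle 2: PE[1][0] → acc 36, east 8, south 2
  cycle 3: PE[1][0] → acc 42, east 3, south 2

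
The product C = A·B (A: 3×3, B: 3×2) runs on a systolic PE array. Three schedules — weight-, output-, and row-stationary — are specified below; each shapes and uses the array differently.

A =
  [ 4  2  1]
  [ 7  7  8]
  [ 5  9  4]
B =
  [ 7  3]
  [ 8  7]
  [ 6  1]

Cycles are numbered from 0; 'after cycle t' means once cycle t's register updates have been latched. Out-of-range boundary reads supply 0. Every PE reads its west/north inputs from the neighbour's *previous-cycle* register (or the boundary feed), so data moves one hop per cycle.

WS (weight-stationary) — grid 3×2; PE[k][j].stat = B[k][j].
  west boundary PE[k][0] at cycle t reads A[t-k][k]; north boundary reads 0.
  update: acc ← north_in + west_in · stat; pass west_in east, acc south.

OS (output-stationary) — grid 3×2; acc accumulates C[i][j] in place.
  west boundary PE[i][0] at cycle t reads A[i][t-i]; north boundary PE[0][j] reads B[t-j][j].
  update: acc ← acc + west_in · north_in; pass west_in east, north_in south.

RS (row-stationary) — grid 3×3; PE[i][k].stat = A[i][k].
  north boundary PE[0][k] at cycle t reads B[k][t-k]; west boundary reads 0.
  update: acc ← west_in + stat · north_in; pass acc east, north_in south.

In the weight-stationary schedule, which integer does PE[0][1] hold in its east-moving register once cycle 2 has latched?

register = 7

WS 3×2: PE[0][1] cycle-by-cycle (with neighbour feeds):
  0: (0,0).acc=28  regs=<4,28>
  0: (0,1).acc=0  regs=<0,0>
  1: (0,0).acc=49  regs=<7,49>
  1: (0,1).acc=12  regs=<4,12>
  2: (0,0).acc=35  regs=<5,35>
  2: (0,1).acc=21  regs=<7,21>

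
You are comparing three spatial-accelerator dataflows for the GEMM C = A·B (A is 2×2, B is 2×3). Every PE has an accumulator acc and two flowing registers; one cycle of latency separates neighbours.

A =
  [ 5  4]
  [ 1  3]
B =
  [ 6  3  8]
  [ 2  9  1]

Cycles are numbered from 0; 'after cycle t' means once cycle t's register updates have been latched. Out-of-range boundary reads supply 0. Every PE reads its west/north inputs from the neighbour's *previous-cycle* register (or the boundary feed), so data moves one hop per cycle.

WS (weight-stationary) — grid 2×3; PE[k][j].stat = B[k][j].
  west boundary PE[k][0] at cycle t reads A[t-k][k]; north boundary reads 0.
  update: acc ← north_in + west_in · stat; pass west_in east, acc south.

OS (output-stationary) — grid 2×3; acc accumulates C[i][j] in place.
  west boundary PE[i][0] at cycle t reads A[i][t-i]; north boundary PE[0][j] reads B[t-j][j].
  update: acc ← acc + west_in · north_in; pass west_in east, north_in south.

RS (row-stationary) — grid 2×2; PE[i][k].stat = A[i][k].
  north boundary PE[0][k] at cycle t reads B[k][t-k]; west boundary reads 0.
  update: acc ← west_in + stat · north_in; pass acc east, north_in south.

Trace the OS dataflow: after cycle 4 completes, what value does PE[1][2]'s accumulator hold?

PE[1][2].acc = 11

OS 2×3: PE[1][2] cycle-by-cycle (with neighbour feeds):
  t=0 PE[0][2]: acc=0 h=0 v=0
  t=0 PE[1][1]: acc=0 h=0 v=0
  t=0 PE[1][2]: acc=0 h=0 v=0
  t=1 PE[0][2]: acc=0 h=0 v=0
  t=1 PE[1][1]: acc=0 h=0 v=0
  t=1 PE[1][2]: acc=0 h=0 v=0
  t=2 PE[0][2]: acc=40 h=5 v=8
  t=2 PE[1][1]: acc=3 h=1 v=3
  t=2 PE[1][2]: acc=0 h=0 v=0
  t=3 PE[0][2]: acc=44 h=4 v=1
  t=3 PE[1][1]: acc=30 h=3 v=9
  t=3 PE[1][2]: acc=8 h=1 v=8
  t=4 PE[0][2]: acc=44 h=0 v=0
  t=4 PE[1][1]: acc=30 h=0 v=0
  t=4 PE[1][2]: acc=11 h=3 v=1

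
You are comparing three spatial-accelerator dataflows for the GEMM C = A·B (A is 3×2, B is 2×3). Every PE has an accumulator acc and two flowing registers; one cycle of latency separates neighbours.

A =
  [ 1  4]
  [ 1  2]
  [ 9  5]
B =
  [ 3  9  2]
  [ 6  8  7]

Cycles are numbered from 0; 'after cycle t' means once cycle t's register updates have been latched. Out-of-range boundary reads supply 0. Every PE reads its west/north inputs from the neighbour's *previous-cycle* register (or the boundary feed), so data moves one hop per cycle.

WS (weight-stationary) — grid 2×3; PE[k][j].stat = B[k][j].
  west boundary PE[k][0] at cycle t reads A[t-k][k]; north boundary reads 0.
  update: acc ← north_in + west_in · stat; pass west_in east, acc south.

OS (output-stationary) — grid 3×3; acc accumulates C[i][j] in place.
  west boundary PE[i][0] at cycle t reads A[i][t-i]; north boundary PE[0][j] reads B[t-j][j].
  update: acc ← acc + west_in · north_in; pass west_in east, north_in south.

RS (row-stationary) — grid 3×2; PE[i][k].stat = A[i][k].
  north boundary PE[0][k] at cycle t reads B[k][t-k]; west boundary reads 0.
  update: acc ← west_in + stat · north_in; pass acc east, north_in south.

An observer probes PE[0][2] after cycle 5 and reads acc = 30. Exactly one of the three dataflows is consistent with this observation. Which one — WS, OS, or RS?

WS (2×3 grid), PE[0][2]:
  [0] (0,2) acc=0 (h:0 v:0)
  [1] (0,2) acc=0 (h:0 v:0)
  [2] (0,2) acc=2 (h:1 v:2)
  [3] (0,2) acc=2 (h:1 v:2)
  [4] (0,2) acc=18 (h:9 v:18)
  [5] (0,2) acc=0 (h:0 v:0)
OS (3×3 grid), PE[0][2]:
  [0] (0,2) acc=0 (h:0 v:0)
  [1] (0,2) acc=0 (h:0 v:0)
  [2] (0,2) acc=2 (h:1 v:2)
  [3] (0,2) acc=30 (h:4 v:7)
  [4] (0,2) acc=30 (h:0 v:0)
  [5] (0,2) acc=30 (h:0 v:0)
RS: PE[0][2] is outside its 3×2 grid.

dataflow = OS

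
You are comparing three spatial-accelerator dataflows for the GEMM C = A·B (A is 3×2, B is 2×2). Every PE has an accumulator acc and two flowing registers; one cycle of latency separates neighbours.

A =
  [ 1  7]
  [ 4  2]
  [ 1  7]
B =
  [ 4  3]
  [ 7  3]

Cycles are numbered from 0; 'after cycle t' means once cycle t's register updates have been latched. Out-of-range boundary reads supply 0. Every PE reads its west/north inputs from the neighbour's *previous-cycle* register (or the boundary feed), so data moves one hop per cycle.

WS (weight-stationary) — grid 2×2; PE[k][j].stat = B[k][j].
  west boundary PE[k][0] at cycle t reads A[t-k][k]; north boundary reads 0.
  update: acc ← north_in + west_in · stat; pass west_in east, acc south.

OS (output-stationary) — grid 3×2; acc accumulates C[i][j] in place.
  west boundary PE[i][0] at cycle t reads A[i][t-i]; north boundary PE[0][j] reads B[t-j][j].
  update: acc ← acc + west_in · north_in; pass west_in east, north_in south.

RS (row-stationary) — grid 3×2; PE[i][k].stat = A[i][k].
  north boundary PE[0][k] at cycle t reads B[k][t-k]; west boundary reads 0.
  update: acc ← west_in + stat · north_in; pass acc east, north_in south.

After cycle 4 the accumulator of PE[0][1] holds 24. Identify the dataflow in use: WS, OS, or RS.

WS [2×2] PE[0][1] across cycles:
  c0 r0c1: 0 / 0 / 0
  c1 r0c1: 3 / 1 / 3
  c2 r0c1: 12 / 4 / 12
  c3 r0c1: 3 / 1 / 3
  c4 r0c1: 0 / 0 / 0
OS [3×2] PE[0][1] across cycles:
  c0 r0c1: 0 / 0 / 0
  c1 r0c1: 3 / 1 / 3
  c2 r0c1: 24 / 7 / 3
  c3 r0c1: 24 / 0 / 0
  c4 r0c1: 24 / 0 / 0
RS [3×2] PE[0][1] across cycles:
  c0 r0c1: 0 / 0 / 0
  c1 r0c1: 53 / 53 / 7
  c2 r0c1: 24 / 24 / 3
  c3 r0c1: 0 / 0 / 0
  c4 r0c1: 0 / 0 / 0

dataflow = OS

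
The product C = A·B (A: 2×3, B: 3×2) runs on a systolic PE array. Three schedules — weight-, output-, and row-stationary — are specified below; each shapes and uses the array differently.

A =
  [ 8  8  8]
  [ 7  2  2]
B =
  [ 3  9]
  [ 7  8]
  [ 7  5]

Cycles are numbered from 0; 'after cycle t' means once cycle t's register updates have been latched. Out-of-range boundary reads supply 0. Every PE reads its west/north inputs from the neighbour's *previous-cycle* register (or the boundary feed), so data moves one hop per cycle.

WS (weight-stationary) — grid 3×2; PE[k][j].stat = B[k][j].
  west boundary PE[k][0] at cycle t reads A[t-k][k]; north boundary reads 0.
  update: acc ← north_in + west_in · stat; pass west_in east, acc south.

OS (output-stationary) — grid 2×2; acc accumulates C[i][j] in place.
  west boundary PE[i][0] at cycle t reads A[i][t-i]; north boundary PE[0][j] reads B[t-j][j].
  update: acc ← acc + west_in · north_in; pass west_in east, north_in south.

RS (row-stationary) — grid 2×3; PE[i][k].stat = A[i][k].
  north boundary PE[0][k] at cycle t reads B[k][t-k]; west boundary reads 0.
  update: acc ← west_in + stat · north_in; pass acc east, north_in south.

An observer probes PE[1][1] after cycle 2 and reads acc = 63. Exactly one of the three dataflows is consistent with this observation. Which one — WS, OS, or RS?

dataflow = OS

WS [3×2] PE[1][1] across cycles:
  c0 r1c1: 0 / 0 / 0
  c1 r1c1: 0 / 0 / 0
  c2 r1c1: 136 / 8 / 136
OS [2×2] PE[1][1] across cycles:
  c0 r1c1: 0 / 0 / 0
  c1 r1c1: 0 / 0 / 0
  c2 r1c1: 63 / 7 / 9
RS [2×3] PE[1][1] across cycles:
  c0 r1c1: 0 / 0 / 0
  c1 r1c1: 0 / 0 / 0
  c2 r1c1: 35 / 35 / 7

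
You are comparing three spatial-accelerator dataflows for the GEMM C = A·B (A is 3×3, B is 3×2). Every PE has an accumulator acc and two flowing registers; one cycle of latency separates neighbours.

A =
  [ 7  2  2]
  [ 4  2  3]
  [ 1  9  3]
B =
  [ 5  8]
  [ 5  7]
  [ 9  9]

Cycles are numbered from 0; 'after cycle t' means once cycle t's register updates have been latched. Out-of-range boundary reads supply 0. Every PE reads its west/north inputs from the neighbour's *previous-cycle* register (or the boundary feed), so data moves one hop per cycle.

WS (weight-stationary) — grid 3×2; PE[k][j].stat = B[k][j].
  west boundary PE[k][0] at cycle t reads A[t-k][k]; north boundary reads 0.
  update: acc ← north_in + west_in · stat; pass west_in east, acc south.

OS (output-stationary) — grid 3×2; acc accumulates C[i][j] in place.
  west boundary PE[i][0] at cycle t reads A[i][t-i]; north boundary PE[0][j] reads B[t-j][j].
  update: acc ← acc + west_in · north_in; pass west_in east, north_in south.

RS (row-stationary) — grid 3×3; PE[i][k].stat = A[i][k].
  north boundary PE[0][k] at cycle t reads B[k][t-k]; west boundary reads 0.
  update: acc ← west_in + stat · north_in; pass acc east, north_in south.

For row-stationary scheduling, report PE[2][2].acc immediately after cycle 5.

RS 3×3: PE[2][2] cycle-by-cycle (with neighbour feeds):
  c0 r1c2: 0 / 0 / 0
  c0 r2c1: 0 / 0 / 0
  c0 r2c2: 0 / 0 / 0
  c1 r1c2: 0 / 0 / 0
  c1 r2c1: 0 / 0 / 0
  c1 r2c2: 0 / 0 / 0
  c2 r1c2: 0 / 0 / 0
  c2 r2c1: 0 / 0 / 0
  c2 r2c2: 0 / 0 / 0
  c3 r1c2: 57 / 57 / 9
  c3 r2c1: 50 / 50 / 5
  c3 r2c2: 0 / 0 / 0
  c4 r1c2: 73 / 73 / 9
  c4 r2c1: 71 / 71 / 7
  c4 r2c2: 77 / 77 / 9
  c5 r1c2: 0 / 0 / 0
  c5 r2c1: 0 / 0 / 0
  c5 r2c2: 98 / 98 / 9

PE[2][2].acc = 98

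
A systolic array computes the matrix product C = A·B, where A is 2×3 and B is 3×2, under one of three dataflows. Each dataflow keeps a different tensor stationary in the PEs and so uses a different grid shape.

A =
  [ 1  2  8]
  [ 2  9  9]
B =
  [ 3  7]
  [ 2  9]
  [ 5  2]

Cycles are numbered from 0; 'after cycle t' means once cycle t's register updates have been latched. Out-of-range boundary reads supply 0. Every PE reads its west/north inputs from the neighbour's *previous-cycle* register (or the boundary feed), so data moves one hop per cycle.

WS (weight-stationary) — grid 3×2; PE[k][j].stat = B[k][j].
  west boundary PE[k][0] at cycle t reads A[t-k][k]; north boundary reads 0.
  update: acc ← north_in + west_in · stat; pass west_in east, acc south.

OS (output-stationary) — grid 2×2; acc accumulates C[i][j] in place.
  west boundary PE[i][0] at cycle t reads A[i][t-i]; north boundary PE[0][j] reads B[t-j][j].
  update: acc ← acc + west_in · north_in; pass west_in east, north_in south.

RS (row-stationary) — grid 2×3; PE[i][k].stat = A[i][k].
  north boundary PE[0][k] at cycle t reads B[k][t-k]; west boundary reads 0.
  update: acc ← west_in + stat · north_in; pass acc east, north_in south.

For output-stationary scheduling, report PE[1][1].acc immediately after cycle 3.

OS (2×2). Following PE[1][1] plus its west/north inputs:
  cycle 0: PE[0][1] → acc 0, east 0, south 0
  cycle 0: PE[1][0] → acc 0, east 0, south 0
  cycle 0: PE[1][1] → acc 0, east 0, south 0
  cycle 1: PE[0][1] → acc 7, east 1, south 7
  cycle 1: PE[1][0] → acc 6, east 2, south 3
  cycle 1: PE[1][1] → acc 0, east 0, south 0
  cycle 2: PE[0][1] → acc 25, east 2, south 9
  cycle 2: PE[1][0] → acc 24, east 9, south 2
  cycle 2: PE[1][1] → acc 14, east 2, south 7
  cycle 3: PE[0][1] → acc 41, east 8, south 2
  cycle 3: PE[1][0] → acc 69, east 9, south 5
  cycle 3: PE[1][1] → acc 95, east 9, south 9

PE[1][1].acc = 95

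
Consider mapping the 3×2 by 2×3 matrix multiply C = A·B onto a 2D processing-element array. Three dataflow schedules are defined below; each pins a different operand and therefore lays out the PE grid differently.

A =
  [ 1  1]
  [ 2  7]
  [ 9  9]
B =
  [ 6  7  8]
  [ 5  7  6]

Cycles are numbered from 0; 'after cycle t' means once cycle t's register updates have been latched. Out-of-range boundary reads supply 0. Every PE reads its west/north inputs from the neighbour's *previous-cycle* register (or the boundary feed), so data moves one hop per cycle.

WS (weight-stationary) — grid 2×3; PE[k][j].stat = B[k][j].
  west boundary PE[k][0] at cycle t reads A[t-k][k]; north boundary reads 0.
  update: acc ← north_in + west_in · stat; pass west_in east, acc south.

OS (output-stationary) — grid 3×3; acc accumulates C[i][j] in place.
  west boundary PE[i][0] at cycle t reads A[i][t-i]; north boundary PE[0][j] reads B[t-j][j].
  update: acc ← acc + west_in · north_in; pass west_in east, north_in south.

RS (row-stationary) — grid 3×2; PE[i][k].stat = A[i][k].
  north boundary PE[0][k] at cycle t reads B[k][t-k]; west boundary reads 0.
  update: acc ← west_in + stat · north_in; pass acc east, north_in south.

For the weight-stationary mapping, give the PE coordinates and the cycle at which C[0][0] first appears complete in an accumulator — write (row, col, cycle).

(row, col, cycle) = (1, 0, 1)

WS: C[0][0] accumulates in PE[1][0]:
  @0  [1,0]  acc 0  |  →0  ↓0
  @1  [1,0]  acc 11  |  →1  ↓11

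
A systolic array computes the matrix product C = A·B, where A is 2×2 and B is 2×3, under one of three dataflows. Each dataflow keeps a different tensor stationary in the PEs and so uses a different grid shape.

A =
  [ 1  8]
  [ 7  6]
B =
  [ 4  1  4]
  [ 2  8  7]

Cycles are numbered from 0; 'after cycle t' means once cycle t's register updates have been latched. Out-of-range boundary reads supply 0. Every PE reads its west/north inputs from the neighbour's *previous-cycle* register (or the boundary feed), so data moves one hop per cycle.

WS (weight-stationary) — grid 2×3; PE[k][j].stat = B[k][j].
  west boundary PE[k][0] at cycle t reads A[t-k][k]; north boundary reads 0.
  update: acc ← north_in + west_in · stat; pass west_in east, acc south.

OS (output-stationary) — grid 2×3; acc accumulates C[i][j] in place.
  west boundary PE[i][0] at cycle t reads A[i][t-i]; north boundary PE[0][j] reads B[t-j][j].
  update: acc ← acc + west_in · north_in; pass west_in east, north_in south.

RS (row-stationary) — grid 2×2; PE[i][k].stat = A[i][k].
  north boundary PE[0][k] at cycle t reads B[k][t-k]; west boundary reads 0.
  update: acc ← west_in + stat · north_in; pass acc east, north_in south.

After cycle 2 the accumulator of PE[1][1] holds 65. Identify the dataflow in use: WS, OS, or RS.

WS [2×3] PE[1][1] across cycles:
  step 0 · PE1,1: acc=0; fwd→0 fwd↓0
  step 1 · PE1,1: acc=0; fwd→0 fwd↓0
  step 2 · PE1,1: acc=65; fwd→8 fwd↓65
OS [2×3] PE[1][1] across cycles:
  step 0 · PE1,1: acc=0; fwd→0 fwd↓0
  step 1 · PE1,1: acc=0; fwd→0 fwd↓0
  step 2 · PE1,1: acc=7; fwd→7 fwd↓1
RS [2×2] PE[1][1] across cycles:
  step 0 · PE1,1: acc=0; fwd→0 fwd↓0
  step 1 · PE1,1: acc=0; fwd→0 fwd↓0
  step 2 · PE1,1: acc=40; fwd→40 fwd↓2

dataflow = WS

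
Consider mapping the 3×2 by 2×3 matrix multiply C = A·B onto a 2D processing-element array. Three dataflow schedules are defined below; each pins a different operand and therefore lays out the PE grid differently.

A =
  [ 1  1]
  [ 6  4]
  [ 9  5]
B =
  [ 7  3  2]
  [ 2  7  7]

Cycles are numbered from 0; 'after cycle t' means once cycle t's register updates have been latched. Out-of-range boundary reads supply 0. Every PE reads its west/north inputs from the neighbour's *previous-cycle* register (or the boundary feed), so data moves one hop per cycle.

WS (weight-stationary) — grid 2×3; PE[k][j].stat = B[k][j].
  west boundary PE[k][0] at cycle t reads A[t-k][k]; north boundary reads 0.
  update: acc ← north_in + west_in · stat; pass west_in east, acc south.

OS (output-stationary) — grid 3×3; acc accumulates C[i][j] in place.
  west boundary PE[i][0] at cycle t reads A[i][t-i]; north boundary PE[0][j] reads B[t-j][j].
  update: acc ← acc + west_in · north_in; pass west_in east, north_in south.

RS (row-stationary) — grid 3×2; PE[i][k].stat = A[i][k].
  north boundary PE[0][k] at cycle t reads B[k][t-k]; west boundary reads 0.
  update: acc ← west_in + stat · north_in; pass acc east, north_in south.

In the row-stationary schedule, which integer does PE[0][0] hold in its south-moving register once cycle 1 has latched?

Tracing RS — 3×2 array, target PE[0][0]:
  0: (0,0).acc=7  regs=<7,7>
  1: (0,0).acc=3  regs=<3,3>

register = 3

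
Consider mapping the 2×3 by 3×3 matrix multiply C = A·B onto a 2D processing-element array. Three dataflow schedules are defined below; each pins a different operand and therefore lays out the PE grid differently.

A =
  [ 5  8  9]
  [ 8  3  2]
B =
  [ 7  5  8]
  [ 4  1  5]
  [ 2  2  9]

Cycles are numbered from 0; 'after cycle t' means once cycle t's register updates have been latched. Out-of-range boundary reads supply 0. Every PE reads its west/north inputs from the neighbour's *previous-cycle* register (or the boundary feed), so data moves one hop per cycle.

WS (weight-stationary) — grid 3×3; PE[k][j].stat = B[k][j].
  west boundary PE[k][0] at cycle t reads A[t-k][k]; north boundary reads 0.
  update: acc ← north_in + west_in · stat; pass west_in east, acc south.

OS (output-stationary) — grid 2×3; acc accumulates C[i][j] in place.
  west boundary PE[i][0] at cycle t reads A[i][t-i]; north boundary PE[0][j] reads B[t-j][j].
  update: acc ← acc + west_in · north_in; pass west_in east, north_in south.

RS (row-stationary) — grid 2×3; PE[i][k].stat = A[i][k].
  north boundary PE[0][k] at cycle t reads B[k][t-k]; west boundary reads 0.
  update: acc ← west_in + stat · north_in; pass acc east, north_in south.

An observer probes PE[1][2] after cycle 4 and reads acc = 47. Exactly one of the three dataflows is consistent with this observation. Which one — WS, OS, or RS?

dataflow = RS

WS (3×3 grid), PE[1][2]:
  c0 r1c2: 0 / 0 / 0
  c1 r1c2: 0 / 0 / 0
  c2 r1c2: 0 / 0 / 0
  c3 r1c2: 80 / 8 / 80
  c4 r1c2: 79 / 3 / 79
OS (2×3 grid), PE[1][2]:
  c0 r1c2: 0 / 0 / 0
  c1 r1c2: 0 / 0 / 0
  c2 r1c2: 0 / 0 / 0
  c3 r1c2: 64 / 8 / 8
  c4 r1c2: 79 / 3 / 5
RS (2×3 grid), PE[1][2]:
  c0 r1c2: 0 / 0 / 0
  c1 r1c2: 0 / 0 / 0
  c2 r1c2: 0 / 0 / 0
  c3 r1c2: 72 / 72 / 2
  c4 r1c2: 47 / 47 / 2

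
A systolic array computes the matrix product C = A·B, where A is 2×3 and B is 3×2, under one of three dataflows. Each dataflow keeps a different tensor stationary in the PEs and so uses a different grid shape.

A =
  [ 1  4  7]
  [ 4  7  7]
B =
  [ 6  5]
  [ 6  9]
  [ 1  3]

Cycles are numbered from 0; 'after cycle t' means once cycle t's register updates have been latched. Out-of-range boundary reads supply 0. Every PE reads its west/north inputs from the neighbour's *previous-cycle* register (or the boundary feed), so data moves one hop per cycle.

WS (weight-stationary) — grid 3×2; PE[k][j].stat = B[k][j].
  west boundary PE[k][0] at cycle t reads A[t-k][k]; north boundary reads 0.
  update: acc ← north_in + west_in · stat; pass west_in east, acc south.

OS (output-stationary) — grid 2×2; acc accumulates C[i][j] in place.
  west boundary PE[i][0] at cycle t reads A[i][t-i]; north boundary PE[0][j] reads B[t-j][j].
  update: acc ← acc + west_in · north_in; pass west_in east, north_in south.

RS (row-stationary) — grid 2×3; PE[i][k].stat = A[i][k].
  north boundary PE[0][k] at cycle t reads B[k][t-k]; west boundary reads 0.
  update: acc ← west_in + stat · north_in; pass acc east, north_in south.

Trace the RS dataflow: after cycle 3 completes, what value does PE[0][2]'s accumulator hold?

PE[0][2].acc = 62

RS (2×3). Following PE[0][2] plus its west/north inputs:
  t=0 PE[0][1]: acc=0 h=0 v=0
  t=0 PE[0][2]: acc=0 h=0 v=0
  t=1 PE[0][1]: acc=30 h=30 v=6
  t=1 PE[0][2]: acc=0 h=0 v=0
  t=2 PE[0][1]: acc=41 h=41 v=9
  t=2 PE[0][2]: acc=37 h=37 v=1
  t=3 PE[0][1]: acc=0 h=0 v=0
  t=3 PE[0][2]: acc=62 h=62 v=3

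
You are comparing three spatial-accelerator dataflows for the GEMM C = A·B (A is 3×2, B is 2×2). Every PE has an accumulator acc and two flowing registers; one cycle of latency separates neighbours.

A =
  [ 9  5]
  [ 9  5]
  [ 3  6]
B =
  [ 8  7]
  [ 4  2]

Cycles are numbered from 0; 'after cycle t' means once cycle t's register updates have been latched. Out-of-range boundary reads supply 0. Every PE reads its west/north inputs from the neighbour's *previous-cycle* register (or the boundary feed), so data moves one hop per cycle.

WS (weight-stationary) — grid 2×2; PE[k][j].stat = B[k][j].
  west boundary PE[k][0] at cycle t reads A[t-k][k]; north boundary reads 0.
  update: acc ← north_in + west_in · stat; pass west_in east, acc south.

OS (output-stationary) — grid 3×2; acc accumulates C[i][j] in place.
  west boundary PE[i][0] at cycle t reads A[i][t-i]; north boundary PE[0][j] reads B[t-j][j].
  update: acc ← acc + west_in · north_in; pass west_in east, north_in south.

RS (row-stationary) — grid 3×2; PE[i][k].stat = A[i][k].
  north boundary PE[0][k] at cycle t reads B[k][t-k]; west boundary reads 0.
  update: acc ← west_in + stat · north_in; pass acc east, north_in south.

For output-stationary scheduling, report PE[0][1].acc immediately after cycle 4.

PE[0][1].acc = 73

OS (3×2). Following PE[0][1] plus its west/north inputs:
  c0 r0c0: 72 / 9 / 8
  c0 r0c1: 0 / 0 / 0
  c1 r0c0: 92 / 5 / 4
  c1 r0c1: 63 / 9 / 7
  c2 r0c0: 92 / 0 / 0
  c2 r0c1: 73 / 5 / 2
  c3 r0c0: 92 / 0 / 0
  c3 r0c1: 73 / 0 / 0
  c4 r0c0: 92 / 0 / 0
  c4 r0c1: 73 / 0 / 0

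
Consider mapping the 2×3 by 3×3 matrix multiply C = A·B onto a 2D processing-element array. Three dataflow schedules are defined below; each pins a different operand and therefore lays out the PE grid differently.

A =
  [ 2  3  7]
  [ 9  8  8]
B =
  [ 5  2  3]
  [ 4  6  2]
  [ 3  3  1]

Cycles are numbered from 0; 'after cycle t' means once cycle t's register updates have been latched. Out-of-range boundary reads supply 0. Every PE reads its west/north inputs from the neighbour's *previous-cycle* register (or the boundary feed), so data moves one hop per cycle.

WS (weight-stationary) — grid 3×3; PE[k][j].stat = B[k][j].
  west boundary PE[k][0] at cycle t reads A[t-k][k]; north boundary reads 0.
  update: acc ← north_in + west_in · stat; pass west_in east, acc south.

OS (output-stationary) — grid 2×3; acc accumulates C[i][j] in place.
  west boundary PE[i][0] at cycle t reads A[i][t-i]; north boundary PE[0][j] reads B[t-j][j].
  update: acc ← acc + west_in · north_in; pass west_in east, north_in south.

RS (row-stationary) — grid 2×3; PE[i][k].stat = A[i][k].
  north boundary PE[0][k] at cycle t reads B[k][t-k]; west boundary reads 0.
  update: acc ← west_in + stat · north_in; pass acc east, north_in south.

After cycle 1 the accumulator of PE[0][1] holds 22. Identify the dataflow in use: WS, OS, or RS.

dataflow = RS

WS [3×3] PE[0][1] across cycles:
  cycle 0: PE[0][1] → acc 0, east 0, south 0
  cycle 1: PE[0][1] → acc 4, east 2, south 4
OS [2×3] PE[0][1] across cycles:
  cycle 0: PE[0][1] → acc 0, east 0, south 0
  cycle 1: PE[0][1] → acc 4, east 2, south 2
RS [2×3] PE[0][1] across cycles:
  cycle 0: PE[0][1] → acc 0, east 0, south 0
  cycle 1: PE[0][1] → acc 22, east 22, south 4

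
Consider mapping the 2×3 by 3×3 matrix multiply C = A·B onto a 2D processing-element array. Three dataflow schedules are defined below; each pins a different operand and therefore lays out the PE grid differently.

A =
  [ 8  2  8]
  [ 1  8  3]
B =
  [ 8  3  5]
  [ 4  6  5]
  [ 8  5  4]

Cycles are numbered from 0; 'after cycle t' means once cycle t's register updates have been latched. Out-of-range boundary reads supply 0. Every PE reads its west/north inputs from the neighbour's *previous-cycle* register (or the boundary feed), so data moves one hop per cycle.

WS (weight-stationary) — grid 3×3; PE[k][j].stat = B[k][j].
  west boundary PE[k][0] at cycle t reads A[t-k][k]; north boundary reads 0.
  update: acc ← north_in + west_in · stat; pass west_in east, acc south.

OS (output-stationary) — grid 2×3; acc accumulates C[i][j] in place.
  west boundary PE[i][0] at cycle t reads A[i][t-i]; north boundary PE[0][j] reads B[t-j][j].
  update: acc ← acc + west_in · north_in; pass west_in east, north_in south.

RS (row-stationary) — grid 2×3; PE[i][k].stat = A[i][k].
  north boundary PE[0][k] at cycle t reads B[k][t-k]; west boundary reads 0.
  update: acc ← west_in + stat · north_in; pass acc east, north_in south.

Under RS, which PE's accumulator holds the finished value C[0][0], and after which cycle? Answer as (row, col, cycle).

(row, col, cycle) = (0, 2, 2)

RS — PE[0][2] is where C[0][0] collects:
  after 0 — PE[0][2] acc=0, pass-E 0, pass-S 0
  after 1 — PE[0][2] acc=0, pass-E 0, pass-S 0
  after 2 — PE[0][2] acc=136, pass-E 136, pass-S 8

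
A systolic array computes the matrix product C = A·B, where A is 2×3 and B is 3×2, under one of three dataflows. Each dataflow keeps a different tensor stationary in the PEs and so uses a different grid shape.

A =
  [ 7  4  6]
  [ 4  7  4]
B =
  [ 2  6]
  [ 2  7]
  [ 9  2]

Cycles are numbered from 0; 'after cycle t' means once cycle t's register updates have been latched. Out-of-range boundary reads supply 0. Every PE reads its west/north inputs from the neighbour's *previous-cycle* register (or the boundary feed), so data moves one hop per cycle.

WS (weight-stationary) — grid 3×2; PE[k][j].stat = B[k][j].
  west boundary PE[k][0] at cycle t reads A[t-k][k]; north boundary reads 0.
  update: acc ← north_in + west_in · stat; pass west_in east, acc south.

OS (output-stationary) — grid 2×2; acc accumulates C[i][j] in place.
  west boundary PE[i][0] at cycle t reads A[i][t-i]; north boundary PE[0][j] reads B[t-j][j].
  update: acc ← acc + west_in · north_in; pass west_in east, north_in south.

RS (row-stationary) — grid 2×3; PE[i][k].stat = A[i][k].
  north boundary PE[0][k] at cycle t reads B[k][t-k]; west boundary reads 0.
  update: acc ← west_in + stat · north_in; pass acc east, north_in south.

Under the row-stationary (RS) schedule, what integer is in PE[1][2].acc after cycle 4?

RS (2×3). Following PE[1][2] plus its west/north inputs:
  c0 r0c2: 0 / 0 / 0
  c0 r1c1: 0 / 0 / 0
  c0 r1c2: 0 / 0 / 0
  c1 r0c2: 0 / 0 / 0
  c1 r1c1: 0 / 0 / 0
  c1 r1c2: 0 / 0 / 0
  c2 r0c2: 76 / 76 / 9
  c2 r1c1: 22 / 22 / 2
  c2 r1c2: 0 / 0 / 0
  c3 r0c2: 82 / 82 / 2
  c3 r1c1: 73 / 73 / 7
  c3 r1c2: 58 / 58 / 9
  c4 r0c2: 0 / 0 / 0
  c4 r1c1: 0 / 0 / 0
  c4 r1c2: 81 / 81 / 2

PE[1][2].acc = 81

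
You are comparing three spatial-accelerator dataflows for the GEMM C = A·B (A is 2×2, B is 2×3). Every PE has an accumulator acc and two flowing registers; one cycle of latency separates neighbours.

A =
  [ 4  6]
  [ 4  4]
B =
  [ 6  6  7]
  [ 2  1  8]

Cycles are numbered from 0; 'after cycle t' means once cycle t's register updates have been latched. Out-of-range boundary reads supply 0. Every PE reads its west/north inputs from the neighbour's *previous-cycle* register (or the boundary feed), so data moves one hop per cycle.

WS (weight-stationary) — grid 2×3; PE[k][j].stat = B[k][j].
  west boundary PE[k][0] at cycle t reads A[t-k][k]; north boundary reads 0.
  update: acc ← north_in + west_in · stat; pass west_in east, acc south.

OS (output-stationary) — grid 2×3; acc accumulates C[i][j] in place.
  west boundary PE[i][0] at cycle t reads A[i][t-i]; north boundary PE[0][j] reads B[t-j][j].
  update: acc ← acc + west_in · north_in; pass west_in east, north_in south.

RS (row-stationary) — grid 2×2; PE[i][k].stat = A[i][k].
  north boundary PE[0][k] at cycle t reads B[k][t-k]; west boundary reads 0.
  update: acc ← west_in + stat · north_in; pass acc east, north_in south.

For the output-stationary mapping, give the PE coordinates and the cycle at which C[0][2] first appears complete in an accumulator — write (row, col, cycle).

(row, col, cycle) = (0, 2, 3)

OS — PE[0][2] is where C[0][2] collects:
  step 0 · PE0,2: acc=0; fwd→0 fwd↓0
  step 1 · PE0,2: acc=0; fwd→0 fwd↓0
  step 2 · PE0,2: acc=28; fwd→4 fwd↓7
  step 3 · PE0,2: acc=76; fwd→6 fwd↓8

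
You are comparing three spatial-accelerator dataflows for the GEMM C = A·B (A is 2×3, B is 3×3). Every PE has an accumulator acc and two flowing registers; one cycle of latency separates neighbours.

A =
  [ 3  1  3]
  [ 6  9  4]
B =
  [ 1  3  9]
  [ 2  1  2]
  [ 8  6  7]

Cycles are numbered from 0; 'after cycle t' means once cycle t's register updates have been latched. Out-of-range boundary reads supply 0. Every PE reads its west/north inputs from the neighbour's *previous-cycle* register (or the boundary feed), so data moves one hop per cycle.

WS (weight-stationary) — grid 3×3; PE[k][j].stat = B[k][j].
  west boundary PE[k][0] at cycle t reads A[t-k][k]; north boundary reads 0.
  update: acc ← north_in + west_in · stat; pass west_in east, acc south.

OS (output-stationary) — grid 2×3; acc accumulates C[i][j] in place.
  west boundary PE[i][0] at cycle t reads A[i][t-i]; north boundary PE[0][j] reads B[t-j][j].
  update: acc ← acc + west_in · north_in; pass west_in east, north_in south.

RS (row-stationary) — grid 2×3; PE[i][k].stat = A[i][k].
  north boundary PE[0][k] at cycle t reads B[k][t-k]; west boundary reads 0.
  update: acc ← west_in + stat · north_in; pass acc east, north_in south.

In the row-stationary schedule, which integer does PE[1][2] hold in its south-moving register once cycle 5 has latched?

register = 7

RS (2×3). Following PE[1][2] plus its west/north inputs:
  after 0 — PE[0][2] acc=0, pass-E 0, pass-S 0
  after 0 — PE[1][1] acc=0, pass-E 0, pass-S 0
  after 0 — PE[1][2] acc=0, pass-E 0, pass-S 0
  after 1 — PE[0][2] acc=0, pass-E 0, pass-S 0
  after 1 — PE[1][1] acc=0, pass-E 0, pass-S 0
  after 1 — PE[1][2] acc=0, pass-E 0, pass-S 0
  after 2 — PE[0][2] acc=29, pass-E 29, pass-S 8
  after 2 — PE[1][1] acc=24, pass-E 24, pass-S 2
  after 2 — PE[1][2] acc=0, pass-E 0, pass-S 0
  after 3 — PE[0][2] acc=28, pass-E 28, pass-S 6
  after 3 — PE[1][1] acc=27, pass-E 27, pass-S 1
  after 3 — PE[1][2] acc=56, pass-E 56, pass-S 8
  after 4 — PE[0][2] acc=50, pass-E 50, pass-S 7
  after 4 — PE[1][1] acc=72, pass-E 72, pass-S 2
  after 4 — PE[1][2] acc=51, pass-E 51, pass-S 6
  after 5 — PE[0][2] acc=0, pass-E 0, pass-S 0
  after 5 — PE[1][1] acc=0, pass-E 0, pass-S 0
  after 5 — PE[1][2] acc=100, pass-E 100, pass-S 7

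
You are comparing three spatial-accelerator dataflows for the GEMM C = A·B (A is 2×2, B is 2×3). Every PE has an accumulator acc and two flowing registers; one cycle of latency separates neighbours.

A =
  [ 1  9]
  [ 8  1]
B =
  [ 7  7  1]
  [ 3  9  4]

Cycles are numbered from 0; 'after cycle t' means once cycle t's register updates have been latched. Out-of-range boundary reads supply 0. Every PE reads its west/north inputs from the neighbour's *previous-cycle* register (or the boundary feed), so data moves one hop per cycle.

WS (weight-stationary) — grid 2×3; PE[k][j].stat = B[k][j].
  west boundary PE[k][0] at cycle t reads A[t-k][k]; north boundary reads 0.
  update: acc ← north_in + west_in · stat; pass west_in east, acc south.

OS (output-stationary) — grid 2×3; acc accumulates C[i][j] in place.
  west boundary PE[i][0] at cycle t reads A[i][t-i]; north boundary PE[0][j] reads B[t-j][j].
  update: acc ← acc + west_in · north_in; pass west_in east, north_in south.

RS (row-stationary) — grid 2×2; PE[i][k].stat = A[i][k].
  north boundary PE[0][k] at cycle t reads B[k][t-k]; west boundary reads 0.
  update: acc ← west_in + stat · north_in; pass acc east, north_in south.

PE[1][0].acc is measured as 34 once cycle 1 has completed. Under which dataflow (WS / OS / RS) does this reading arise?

Under WS (2×3), PE[1][0]:
  step 0 · PE1,0: acc=0; fwd→0 fwd↓0
  step 1 · PE1,0: acc=34; fwd→9 fwd↓34
Under OS (2×3), PE[1][0]:
  step 0 · PE1,0: acc=0; fwd→0 fwd↓0
  step 1 · PE1,0: acc=56; fwd→8 fwd↓7
Under RS (2×2), PE[1][0]:
  step 0 · PE1,0: acc=0; fwd→0 fwd↓0
  step 1 · PE1,0: acc=56; fwd→56 fwd↓7

dataflow = WS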